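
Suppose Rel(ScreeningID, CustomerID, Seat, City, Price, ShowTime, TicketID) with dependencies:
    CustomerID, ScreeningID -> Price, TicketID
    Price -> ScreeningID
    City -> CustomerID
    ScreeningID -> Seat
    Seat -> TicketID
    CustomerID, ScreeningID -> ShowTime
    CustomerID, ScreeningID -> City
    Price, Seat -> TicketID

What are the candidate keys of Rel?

{City, Price}, {City, ScreeningID}, {CustomerID, Price}, {CustomerID, ScreeningID}

{City, Price}⁺ = {City, CustomerID, Price, ScreeningID, Seat, ShowTime, TicketID} — all of the relation — so {City, Price} is a candidate key.
{City, ScreeningID}⁺ = {City, CustomerID, Price, ScreeningID, Seat, ShowTime, TicketID} — all of the relation — so {City, ScreeningID} is a candidate key.
{CustomerID, Price}⁺ = {City, CustomerID, Price, ScreeningID, Seat, ShowTime, TicketID} — all of the relation — so {CustomerID, Price} is a candidate key.
{CustomerID, ScreeningID}⁺ = {City, CustomerID, Price, ScreeningID, Seat, ShowTime, TicketID} — all of the relation — so {CustomerID, ScreeningID} is a candidate key.
These are minimal and exhaustive — every other superkey contains one of them.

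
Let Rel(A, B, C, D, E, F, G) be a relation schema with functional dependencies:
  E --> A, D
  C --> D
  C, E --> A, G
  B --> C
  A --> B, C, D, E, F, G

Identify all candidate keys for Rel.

{A}⁺ = {A, B, C, D, E, F, G}, which is every attribute, so {A} is a candidate key.
{E}⁺ = {A, B, C, D, E, F, G}, which is every attribute, so {E} is a candidate key.
These are minimal and exhaustive — every other superkey contains one of them.

{A}, {E}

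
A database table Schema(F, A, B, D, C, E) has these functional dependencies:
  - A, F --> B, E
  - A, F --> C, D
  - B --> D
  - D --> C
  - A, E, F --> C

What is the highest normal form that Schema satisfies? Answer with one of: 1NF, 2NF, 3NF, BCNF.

Candidate key: {A, F}. Prime attributes: {A, F}.
For B --> D we have {B}⁺ = {B, C, D}; {B} is not a superkey, so BCNF fails.
Because {D} is non-prime and the left side of B --> D is not a superkey, the relation is not in 3NF.
No non-prime attribute depends on a proper subset of any candidate key, so 2NF holds.

2NF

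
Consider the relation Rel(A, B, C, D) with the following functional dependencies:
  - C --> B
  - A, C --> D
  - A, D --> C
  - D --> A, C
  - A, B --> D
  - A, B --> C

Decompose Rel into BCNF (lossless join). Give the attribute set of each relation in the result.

{A, C, D}; {B, C}

Candidate keys of the original relation: {A, B}, {A, C}, {D}.
In {A, B, C, D}, {C} is not a superkey ({C}⁺ restricted to this set is {B, C}), so split on C --> B into {B, C} and {A, C, D}.
{B, C} is in BCNF.
{A, C, D} is in BCNF.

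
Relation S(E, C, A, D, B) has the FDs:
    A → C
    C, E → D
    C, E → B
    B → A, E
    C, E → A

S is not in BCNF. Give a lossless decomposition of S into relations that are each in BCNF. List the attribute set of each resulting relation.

{A, B, D, E}; {A, C}

Candidate keys of the original relation: {A, E}, {B}, {C, E}.
In {A, B, C, D, E}, {A} is not a superkey ({A}⁺ restricted to this set is {A, C}), so split on A → C into {A, C} and {A, B, D, E}.
{A, C}: every determinant is a superkey — BCNF.
{A, B, D, E}: every determinant is a superkey — BCNF.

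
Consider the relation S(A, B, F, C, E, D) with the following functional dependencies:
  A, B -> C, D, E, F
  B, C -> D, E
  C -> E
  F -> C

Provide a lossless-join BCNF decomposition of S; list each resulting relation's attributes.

{A, B, F}; {B, C, D}; {C, E}; {C, F}

Candidate key of the original relation: {A, B}.
{A, B, C, D, E, F}: {B, C} determines {B, C, D, E} here but is not a superkey — split on B, C -> D, E, giving {B, C, D, E} and {A, B, C, F}.
{B, C, D, E}: {C} determines {C, E} here but is not a superkey — split on C -> E, giving {C, E} and {B, C, D}.
{C, E}: every determinant is a superkey — BCNF.
{B, C, D}: every determinant is a superkey — BCNF.
{A, B, C, F}: {F} determines {C, F} here but is not a superkey — split on F -> C, giving {C, F} and {A, B, F}.
{C, F}: every determinant is a superkey — BCNF.
{A, B, F}: every determinant is a superkey — BCNF.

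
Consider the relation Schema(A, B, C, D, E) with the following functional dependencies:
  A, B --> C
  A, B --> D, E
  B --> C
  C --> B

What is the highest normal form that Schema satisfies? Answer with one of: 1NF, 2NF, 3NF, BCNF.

3NF

Candidate keys: {A, B}, {A, C}. Prime attributes: {A, B, C}.
B --> C breaks BCNF: {B}⁺ = {B, C}, so {B} is not a superkey.
But every attribute on its right side ({C}) is prime, and the same holds for every other non-superkey FD, so 3NF still holds.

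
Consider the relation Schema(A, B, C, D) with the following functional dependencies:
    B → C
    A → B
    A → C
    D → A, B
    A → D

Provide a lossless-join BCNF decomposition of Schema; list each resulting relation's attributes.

Candidate keys of the original relation: {A}, {D}.
Within {A, B, C, D}: {B}⁺ ∩ {A, B, C, D} = {B, C}, not the whole set, so B → C violates BCNF; decompose into {B, C} and {A, B, D}.
{B, C} has no BCNF violation.
{A, B, D} has no BCNF violation.

{A, B, D}; {B, C}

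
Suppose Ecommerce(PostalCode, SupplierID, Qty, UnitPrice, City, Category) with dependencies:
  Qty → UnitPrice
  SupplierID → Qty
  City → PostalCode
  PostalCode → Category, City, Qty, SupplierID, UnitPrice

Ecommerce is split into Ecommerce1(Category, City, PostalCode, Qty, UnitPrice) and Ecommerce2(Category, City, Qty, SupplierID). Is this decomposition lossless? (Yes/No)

The shared attributes are {Category, City, Qty} and {Category, City, Qty}⁺ = {Category, City, PostalCode, Qty, SupplierID, UnitPrice}.
Since Ecommerce1 ⊆ {Category, City, PostalCode, Qty, SupplierID, UnitPrice}, the intersection is a superkey of Ecommerce1; the decomposition is lossless.

Yes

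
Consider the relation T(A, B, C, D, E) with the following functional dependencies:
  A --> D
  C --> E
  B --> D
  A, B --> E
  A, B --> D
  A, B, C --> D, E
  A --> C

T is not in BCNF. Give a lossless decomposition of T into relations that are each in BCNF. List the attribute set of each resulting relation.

Candidate key of the original relation: {A, B}.
In {A, B, C, D, E}, {A} is not a superkey ({A}⁺ restricted to this set is {A, C, D, E}), so split on A --> C, D, E into {A, C, D, E} and {A, B}.
In {A, C, D, E}, {C} is not a superkey ({C}⁺ restricted to this set is {C, E}), so split on C --> E into {C, E} and {A, C, D}.
{C, E} is in BCNF.
{A, C, D} is in BCNF.
{A, B} is in BCNF.

{A, B}; {A, C, D}; {C, E}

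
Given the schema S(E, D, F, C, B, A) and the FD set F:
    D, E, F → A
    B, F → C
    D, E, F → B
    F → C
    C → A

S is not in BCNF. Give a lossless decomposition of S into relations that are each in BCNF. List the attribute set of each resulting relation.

{A, C}; {B, D, E, F}; {C, F}

Candidate key of the original relation: {D, E, F}.
In {A, B, C, D, E, F}, {B, F} is not a superkey ({B, F}⁺ restricted to this set is {A, B, C, F}), so split on B, F → A, C into {A, B, C, F} and {B, D, E, F}.
In {A, B, C, F}, {F} is not a superkey ({F}⁺ restricted to this set is {A, C, F}), so split on F → A, C into {A, C, F} and {B, F}.
In {A, C, F}, {C} is not a superkey ({C}⁺ restricted to this set is {A, C}), so split on C → A into {A, C} and {C, F}.
{A, C} is in BCNF.
{C, F} is in BCNF.
{B, F} is in BCNF.
{B, D, E, F} is in BCNF.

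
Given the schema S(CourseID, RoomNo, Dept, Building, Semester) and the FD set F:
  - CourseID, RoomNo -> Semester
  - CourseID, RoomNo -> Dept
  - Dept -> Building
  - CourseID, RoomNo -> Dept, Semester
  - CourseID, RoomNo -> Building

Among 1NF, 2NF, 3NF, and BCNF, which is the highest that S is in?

Candidate key: {CourseID, RoomNo}. Prime attributes: {CourseID, RoomNo}.
For Dept -> Building we have {Dept}⁺ = {Building, Dept}; {Dept} is not a superkey, so BCNF fails.
Because {Building} is non-prime and the left side of Dept -> Building is not a superkey, the relation is not in 3NF.
No proper subset of a key has a non-prime attribute in its closure, so there is no partial dependency; 2NF holds.

2NF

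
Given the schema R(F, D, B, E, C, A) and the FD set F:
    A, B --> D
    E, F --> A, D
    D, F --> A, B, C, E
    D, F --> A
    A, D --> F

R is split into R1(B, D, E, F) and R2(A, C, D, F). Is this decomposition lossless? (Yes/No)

Common attributes: {D, F}; their closure is {A, B, C, D, E, F}.
Since R1 ⊆ {A, B, C, D, E, F}, the intersection is a superkey of R1; the decomposition is lossless.

Yes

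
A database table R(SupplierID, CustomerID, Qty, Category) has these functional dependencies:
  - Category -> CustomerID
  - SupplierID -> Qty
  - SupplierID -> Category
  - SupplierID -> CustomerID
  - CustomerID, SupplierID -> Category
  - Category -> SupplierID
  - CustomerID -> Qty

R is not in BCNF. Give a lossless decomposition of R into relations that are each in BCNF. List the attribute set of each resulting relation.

Candidate keys of the original relation: {Category}, {SupplierID}.
In {Category, CustomerID, Qty, SupplierID}, {CustomerID} is not a superkey ({CustomerID}⁺ restricted to this set is {CustomerID, Qty}), so split on CustomerID -> Qty into {CustomerID, Qty} and {Category, CustomerID, SupplierID}.
{CustomerID, Qty} has no BCNF violation.
{Category, CustomerID, SupplierID} has no BCNF violation.

{Category, CustomerID, SupplierID}; {CustomerID, Qty}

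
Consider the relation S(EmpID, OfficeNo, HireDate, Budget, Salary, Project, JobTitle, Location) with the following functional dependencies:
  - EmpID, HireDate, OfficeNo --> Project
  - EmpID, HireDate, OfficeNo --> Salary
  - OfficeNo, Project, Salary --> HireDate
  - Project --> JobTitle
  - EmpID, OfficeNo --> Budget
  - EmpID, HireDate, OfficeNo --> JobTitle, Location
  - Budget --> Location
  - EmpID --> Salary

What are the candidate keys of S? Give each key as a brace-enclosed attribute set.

No FD produces {EmpID, OfficeNo}, so they must be in every candidate key.
Closure of {EmpID, HireDate, OfficeNo} is {Budget, EmpID, HireDate, JobTitle, Location, OfficeNo, Project, Salary}, the whole schema; {EmpID, HireDate, OfficeNo} is a candidate key.
Closure of {EmpID, OfficeNo, Project} is {Budget, EmpID, HireDate, JobTitle, Location, OfficeNo, Project, Salary}, the whole schema; {EmpID, OfficeNo, Project} is a candidate key.
These are minimal and exhaustive — every other superkey contains one of them.

{EmpID, HireDate, OfficeNo}, {EmpID, OfficeNo, Project}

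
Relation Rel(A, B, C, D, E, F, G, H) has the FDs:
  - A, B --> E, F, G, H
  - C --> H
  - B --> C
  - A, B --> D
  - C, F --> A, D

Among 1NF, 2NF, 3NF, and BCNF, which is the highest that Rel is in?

Candidate keys: {A, B}, {B, F}. Prime attributes: {A, B, F}.
For C --> H we have {C}⁺ = {C, H}; {C} is not a superkey, so BCNF fails.
C --> H has non-prime {H} on the right and a non-superkey on the left, so 3NF fails.
{B} is a proper subset of the key {A, B}, and {B}⁺ contains the non-prime attributes {C, H} — a partial dependency, so 2NF is violated.

1NF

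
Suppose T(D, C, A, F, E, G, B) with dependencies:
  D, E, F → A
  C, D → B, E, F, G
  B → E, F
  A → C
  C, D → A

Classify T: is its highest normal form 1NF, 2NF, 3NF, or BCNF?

Candidate keys: {A, D}, {B, D}, {C, D}, {D, E, F}. Prime attributes: {A, B, C, D, E, F}.
B → E, F breaks BCNF: {B}⁺ = {B, E, F}, so {B} is not a superkey.
But every attribute on its right side ({E, F}) is prime, and the same holds for every other non-superkey FD, so 3NF still holds.

3NF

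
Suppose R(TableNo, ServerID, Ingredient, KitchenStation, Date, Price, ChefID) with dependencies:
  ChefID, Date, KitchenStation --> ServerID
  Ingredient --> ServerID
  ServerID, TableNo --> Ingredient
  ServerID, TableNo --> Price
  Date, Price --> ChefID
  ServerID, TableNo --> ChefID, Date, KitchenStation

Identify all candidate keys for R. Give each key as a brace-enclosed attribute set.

{ChefID, Date, KitchenStation, TableNo}, {Date, KitchenStation, Price, TableNo}, {Ingredient, TableNo}, {ServerID, TableNo}

No FD produces {TableNo}, so it must be in every candidate key.
{Ingredient, TableNo}⁺ = {ChefID, Date, Ingredient, KitchenStation, Price, ServerID, TableNo} — all of the relation — so {Ingredient, TableNo} is a candidate key.
{ServerID, TableNo}⁺ = {ChefID, Date, Ingredient, KitchenStation, Price, ServerID, TableNo} — all of the relation — so {ServerID, TableNo} is a candidate key.
{ChefID, Date, KitchenStation, TableNo}⁺ = {ChefID, Date, Ingredient, KitchenStation, Price, ServerID, TableNo} — all of the relation — so {ChefID, Date, KitchenStation, TableNo} is a candidate key.
{Date, KitchenStation, Price, TableNo}⁺ = {ChefID, Date, Ingredient, KitchenStation, Price, ServerID, TableNo} — all of the relation — so {Date, KitchenStation, Price, TableNo} is a candidate key.
No proper subset of any of these is a key, and no other minimal superkey exists.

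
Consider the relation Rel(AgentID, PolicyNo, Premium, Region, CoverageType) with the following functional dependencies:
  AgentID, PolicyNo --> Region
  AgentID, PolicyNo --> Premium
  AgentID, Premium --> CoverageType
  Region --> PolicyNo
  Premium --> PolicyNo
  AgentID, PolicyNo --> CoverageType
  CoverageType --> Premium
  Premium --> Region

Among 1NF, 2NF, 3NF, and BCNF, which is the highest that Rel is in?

Candidate keys: {AgentID, CoverageType}, {AgentID, PolicyNo}, {AgentID, Premium}, {AgentID, Region}. Prime attributes: {AgentID, CoverageType, PolicyNo, Premium, Region}.
Region --> PolicyNo: {Region}⁺ = {PolicyNo, Region}, which is not all of the attributes, so the left side is not a superkey — BCNF is violated.
Its right-hand attributes {PolicyNo} are all prime, as are those of every other non-superkey FD — the relation is in 3NF.

3NF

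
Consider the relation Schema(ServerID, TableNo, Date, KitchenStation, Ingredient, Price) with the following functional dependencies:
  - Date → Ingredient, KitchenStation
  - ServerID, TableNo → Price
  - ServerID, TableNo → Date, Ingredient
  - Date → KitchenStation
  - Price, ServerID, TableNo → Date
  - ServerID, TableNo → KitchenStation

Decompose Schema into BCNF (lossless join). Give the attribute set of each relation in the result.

{Date, Ingredient, KitchenStation}; {Date, Price, ServerID, TableNo}

Candidate key of the original relation: {ServerID, TableNo}.
In {Date, Ingredient, KitchenStation, Price, ServerID, TableNo}, {Date} is not a superkey ({Date}⁺ restricted to this set is {Date, Ingredient, KitchenStation}), so split on Date → Ingredient, KitchenStation into {Date, Ingredient, KitchenStation} and {Date, Price, ServerID, TableNo}.
{Date, Ingredient, KitchenStation} has no BCNF violation.
{Date, Price, ServerID, TableNo} has no BCNF violation.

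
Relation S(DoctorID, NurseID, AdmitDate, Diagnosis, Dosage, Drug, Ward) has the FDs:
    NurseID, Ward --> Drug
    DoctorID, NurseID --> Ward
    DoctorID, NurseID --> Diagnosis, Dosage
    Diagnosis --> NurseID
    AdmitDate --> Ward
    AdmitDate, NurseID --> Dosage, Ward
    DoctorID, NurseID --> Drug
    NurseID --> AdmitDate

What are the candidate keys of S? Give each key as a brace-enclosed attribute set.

{Diagnosis, DoctorID}, {DoctorID, NurseID}

No FD produces {DoctorID}, so it must be in every candidate key.
{Diagnosis, DoctorID}⁺ = {AdmitDate, Diagnosis, DoctorID, Dosage, Drug, NurseID, Ward} — all of the relation — so {Diagnosis, DoctorID} is a candidate key.
{DoctorID, NurseID}⁺ = {AdmitDate, Diagnosis, DoctorID, Dosage, Drug, NurseID, Ward} — all of the relation — so {DoctorID, NurseID} is a candidate key.
These are minimal and exhaustive — every other superkey contains one of them.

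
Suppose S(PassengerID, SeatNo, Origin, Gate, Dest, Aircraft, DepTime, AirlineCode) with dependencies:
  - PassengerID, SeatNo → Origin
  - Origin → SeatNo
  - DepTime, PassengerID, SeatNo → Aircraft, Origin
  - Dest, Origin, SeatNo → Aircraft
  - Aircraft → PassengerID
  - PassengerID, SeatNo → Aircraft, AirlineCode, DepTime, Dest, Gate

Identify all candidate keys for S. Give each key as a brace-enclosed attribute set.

{Aircraft, Origin}, {Aircraft, SeatNo}, {Dest, Origin}, {Origin, PassengerID}, {PassengerID, SeatNo}

{Aircraft, Origin}⁺ = {Aircraft, AirlineCode, DepTime, Dest, Gate, Origin, PassengerID, SeatNo}, which is every attribute, so {Aircraft, Origin} is a candidate key.
{Aircraft, SeatNo}⁺ = {Aircraft, AirlineCode, DepTime, Dest, Gate, Origin, PassengerID, SeatNo}, which is every attribute, so {Aircraft, SeatNo} is a candidate key.
{Dest, Origin}⁺ = {Aircraft, AirlineCode, DepTime, Dest, Gate, Origin, PassengerID, SeatNo}, which is every attribute, so {Dest, Origin} is a candidate key.
{Origin, PassengerID}⁺ = {Aircraft, AirlineCode, DepTime, Dest, Gate, Origin, PassengerID, SeatNo}, which is every attribute, so {Origin, PassengerID} is a candidate key.
{PassengerID, SeatNo}⁺ = {Aircraft, AirlineCode, DepTime, Dest, Gate, Origin, PassengerID, SeatNo}, which is every attribute, so {PassengerID, SeatNo} is a candidate key.
These are minimal and exhaustive — every other superkey contains one of them.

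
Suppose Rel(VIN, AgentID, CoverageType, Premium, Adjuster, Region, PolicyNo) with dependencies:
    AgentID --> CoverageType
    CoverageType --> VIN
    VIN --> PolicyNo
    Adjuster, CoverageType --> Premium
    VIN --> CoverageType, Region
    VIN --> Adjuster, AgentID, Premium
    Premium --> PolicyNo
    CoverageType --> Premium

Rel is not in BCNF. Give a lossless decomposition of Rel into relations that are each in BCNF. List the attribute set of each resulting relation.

{Adjuster, AgentID, CoverageType, Premium, Region, VIN}; {PolicyNo, Premium}

Candidate keys of the original relation: {AgentID}, {CoverageType}, {VIN}.
Within {Adjuster, AgentID, CoverageType, PolicyNo, Premium, Region, VIN}: {Premium}⁺ ∩ {Adjuster, AgentID, CoverageType, PolicyNo, Premium, Region, VIN} = {PolicyNo, Premium}, not the whole set, so Premium --> PolicyNo violates BCNF; decompose into {PolicyNo, Premium} and {Adjuster, AgentID, CoverageType, Premium, Region, VIN}.
{PolicyNo, Premium} has no BCNF violation.
{Adjuster, AgentID, CoverageType, Premium, Region, VIN} has no BCNF violation.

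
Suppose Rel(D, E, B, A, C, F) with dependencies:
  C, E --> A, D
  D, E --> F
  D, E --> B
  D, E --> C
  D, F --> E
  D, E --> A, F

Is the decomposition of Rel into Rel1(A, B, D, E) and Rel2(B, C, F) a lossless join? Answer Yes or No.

Common attributes: {B}; their closure is {B}.
The closure covers neither Rel1 nor Rel2 entirely; the join is not lossless.

No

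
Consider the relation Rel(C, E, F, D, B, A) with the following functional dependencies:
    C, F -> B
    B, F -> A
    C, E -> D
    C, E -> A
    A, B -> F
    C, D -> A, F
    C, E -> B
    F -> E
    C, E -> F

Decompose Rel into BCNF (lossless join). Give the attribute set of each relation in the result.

Candidate keys of the original relation: {A, B, C}, {C, D}, {C, E}, {C, F}.
{A, B, C, D, E, F}: {B, F} determines {A, B, E, F} here but is not a superkey — split on B, F -> A, E, giving {A, B, E, F} and {B, C, D, F}.
{A, B, E, F}: {F} determines {E, F} here but is not a superkey — split on F -> E, giving {E, F} and {A, B, F}.
{E, F} is in BCNF.
{A, B, F} is in BCNF.
{B, C, D, F} is in BCNF.

{A, B, F}; {B, C, D, F}; {E, F}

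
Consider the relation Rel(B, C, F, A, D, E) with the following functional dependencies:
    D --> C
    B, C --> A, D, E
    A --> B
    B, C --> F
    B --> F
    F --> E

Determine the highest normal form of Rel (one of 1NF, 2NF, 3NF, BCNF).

1NF

Candidate keys: {A, C}, {A, D}, {B, C}, {B, D}. Prime attributes: {A, B, C, D}.
D --> C breaks BCNF: {D}⁺ = {C, D}, so {D} is not a superkey.
B --> F has non-prime {F} on the right and a non-superkey on the left, so 3NF fails.
Since {A} ⊂ {A, C} and {A}⁺ ⊇ {E, F} with {E, F} non-prime, there is a partial dependency; 2NF fails.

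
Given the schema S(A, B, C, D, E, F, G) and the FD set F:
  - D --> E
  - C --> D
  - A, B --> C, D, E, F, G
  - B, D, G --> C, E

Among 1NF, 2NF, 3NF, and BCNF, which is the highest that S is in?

Candidate key: {A, B}. Prime attributes: {A, B}.
D --> E breaks BCNF: {D}⁺ = {D, E}, so {D} is not a superkey.
D --> E has non-prime {E} on the right and a non-superkey on the left, so 3NF fails.
No proper subset of a key has a non-prime attribute in its closure, so there is no partial dependency; 2NF holds.

2NF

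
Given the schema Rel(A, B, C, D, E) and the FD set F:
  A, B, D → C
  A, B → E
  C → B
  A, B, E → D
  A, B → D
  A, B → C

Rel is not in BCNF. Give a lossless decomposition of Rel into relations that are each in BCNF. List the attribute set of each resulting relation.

{A, C, D, E}; {B, C}

Candidate keys of the original relation: {A, B}, {A, C}.
In {A, B, C, D, E}, {C} is not a superkey ({C}⁺ restricted to this set is {B, C}), so split on C → B into {B, C} and {A, C, D, E}.
{B, C}: every determinant is a superkey — BCNF.
{A, C, D, E}: every determinant is a superkey — BCNF.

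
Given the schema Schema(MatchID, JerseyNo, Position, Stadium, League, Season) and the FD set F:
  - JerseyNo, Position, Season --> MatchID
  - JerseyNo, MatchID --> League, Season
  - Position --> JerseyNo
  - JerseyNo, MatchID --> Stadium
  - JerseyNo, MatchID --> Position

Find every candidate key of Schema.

{JerseyNo, MatchID}, {MatchID, Position}, {Position, Season}

{JerseyNo, MatchID} is a candidate key since {JerseyNo, MatchID}⁺ = {JerseyNo, League, MatchID, Position, Season, Stadium} covers every attribute.
{MatchID, Position} is a candidate key since {MatchID, Position}⁺ = {JerseyNo, League, MatchID, Position, Season, Stadium} covers every attribute.
{Position, Season} is a candidate key since {Position, Season}⁺ = {JerseyNo, League, MatchID, Position, Season, Stadium} covers every attribute.
Any other superkey properly contains one of these, so there are no further candidate keys.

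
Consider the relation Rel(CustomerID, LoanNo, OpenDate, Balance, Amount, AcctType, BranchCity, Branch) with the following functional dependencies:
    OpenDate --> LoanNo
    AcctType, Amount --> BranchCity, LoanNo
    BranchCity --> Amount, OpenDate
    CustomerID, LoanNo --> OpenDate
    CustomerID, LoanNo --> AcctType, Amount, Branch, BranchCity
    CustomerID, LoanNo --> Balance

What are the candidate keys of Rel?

{AcctType, Amount, CustomerID}, {BranchCity, CustomerID}, {CustomerID, LoanNo}, {CustomerID, OpenDate}

Attributes never on any right-hand side: {CustomerID} — every candidate key must contain it.
Closure of {BranchCity, CustomerID} is {AcctType, Amount, Balance, Branch, BranchCity, CustomerID, LoanNo, OpenDate}, the whole schema; {BranchCity, CustomerID} is a candidate key.
Closure of {CustomerID, LoanNo} is {AcctType, Amount, Balance, Branch, BranchCity, CustomerID, LoanNo, OpenDate}, the whole schema; {CustomerID, LoanNo} is a candidate key.
Closure of {CustomerID, OpenDate} is {AcctType, Amount, Balance, Branch, BranchCity, CustomerID, LoanNo, OpenDate}, the whole schema; {CustomerID, OpenDate} is a candidate key.
Closure of {AcctType, Amount, CustomerID} is {AcctType, Amount, Balance, Branch, BranchCity, CustomerID, LoanNo, OpenDate}, the whole schema; {AcctType, Amount, CustomerID} is a candidate key.
No proper subset of any of these is a key, and no other minimal superkey exists.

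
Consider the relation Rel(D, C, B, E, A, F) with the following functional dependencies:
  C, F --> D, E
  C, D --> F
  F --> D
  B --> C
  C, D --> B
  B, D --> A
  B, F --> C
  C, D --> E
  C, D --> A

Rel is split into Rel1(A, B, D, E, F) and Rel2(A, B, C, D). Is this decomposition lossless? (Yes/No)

Yes

Rel1 ∩ Rel2 = {A, B, D}; its closure under F is {A, B, C, D, E, F}.
Rel1 is contained in that closure, so Rel1 ∩ Rel2 --> Rel1 holds and the join is lossless.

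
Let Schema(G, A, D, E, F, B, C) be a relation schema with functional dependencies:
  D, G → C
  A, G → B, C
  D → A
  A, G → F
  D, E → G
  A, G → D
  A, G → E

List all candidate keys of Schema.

{A, G}, {D, E}, {D, G}

{A, G}⁺ = {A, B, C, D, E, F, G}, which is every attribute, so {A, G} is a candidate key.
{D, E}⁺ = {A, B, C, D, E, F, G}, which is every attribute, so {D, E} is a candidate key.
{D, G}⁺ = {A, B, C, D, E, F, G}, which is every attribute, so {D, G} is a candidate key.
These are minimal and exhaustive — every other superkey contains one of them.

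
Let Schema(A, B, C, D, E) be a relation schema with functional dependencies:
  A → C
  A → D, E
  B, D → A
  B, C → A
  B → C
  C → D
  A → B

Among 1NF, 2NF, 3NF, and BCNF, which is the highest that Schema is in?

2NF

Candidate keys: {A}, {B}. Prime attributes: {A, B}.
C → D: {C}⁺ = {C, D}, which is not all of the attributes, so the left side is not a superkey — BCNF is violated.
C → D determines the non-prime attribute {D} from a non-superkey — 3NF is violated.
All keys have size 1, which rules out partial dependencies — 2NF is satisfied.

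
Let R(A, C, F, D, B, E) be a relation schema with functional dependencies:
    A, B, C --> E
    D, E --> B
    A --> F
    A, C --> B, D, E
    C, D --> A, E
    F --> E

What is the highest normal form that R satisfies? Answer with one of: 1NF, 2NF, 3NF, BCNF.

Candidate keys: {A, C}, {C, D}. Prime attributes: {A, C, D}.
D, E --> B breaks BCNF: {D, E}⁺ = {B, D, E}, so {D, E} is not a superkey.
Because {B} is non-prime and the left side of D, E --> B is not a superkey, the relation is not in 3NF.
{A} is a proper subset of the key {A, C}, and {A}⁺ contains the non-prime attributes {E, F} — a partial dependency, so 2NF is violated.

1NF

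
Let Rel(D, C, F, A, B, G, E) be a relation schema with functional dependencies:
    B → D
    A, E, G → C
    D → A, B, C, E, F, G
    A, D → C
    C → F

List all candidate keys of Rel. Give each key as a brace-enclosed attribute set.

{B}, {D}

{B} is a candidate key since {B}⁺ = {A, B, C, D, E, F, G} covers every attribute.
{D} is a candidate key since {D}⁺ = {A, B, C, D, E, F, G} covers every attribute.
No proper subset of any of these is a key, and no other minimal superkey exists.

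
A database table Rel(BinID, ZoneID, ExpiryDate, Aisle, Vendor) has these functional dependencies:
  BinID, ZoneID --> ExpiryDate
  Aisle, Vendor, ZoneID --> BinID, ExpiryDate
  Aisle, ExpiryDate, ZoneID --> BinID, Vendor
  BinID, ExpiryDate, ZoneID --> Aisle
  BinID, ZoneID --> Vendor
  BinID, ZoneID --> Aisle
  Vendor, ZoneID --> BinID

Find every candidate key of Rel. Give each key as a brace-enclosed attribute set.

No FD produces {ZoneID}, so it must be in every candidate key.
{BinID, ZoneID}⁺ = {Aisle, BinID, ExpiryDate, Vendor, ZoneID} — all of the relation — so {BinID, ZoneID} is a candidate key.
{Vendor, ZoneID}⁺ = {Aisle, BinID, ExpiryDate, Vendor, ZoneID} — all of the relation — so {Vendor, ZoneID} is a candidate key.
{Aisle, ExpiryDate, ZoneID}⁺ = {Aisle, BinID, ExpiryDate, Vendor, ZoneID} — all of the relation — so {Aisle, ExpiryDate, ZoneID} is a candidate key.
Any other superkey properly contains one of these, so there are no further candidate keys.

{Aisle, ExpiryDate, ZoneID}, {BinID, ZoneID}, {Vendor, ZoneID}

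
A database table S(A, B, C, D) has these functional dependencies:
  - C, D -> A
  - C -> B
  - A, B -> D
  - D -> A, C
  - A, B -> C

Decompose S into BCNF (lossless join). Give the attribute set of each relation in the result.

{A, C, D}; {B, C}

Candidate keys of the original relation: {A, B}, {A, C}, {D}.
{A, B, C, D}: {C} determines {B, C} here but is not a superkey — split on C -> B, giving {B, C} and {A, C, D}.
{B, C}: every determinant is a superkey — BCNF.
{A, C, D}: every determinant is a superkey — BCNF.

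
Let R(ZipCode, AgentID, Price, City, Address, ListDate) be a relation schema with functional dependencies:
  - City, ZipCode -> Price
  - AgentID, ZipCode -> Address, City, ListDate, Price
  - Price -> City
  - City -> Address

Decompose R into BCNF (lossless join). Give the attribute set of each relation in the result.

Candidate key of the original relation: {AgentID, ZipCode}.
{Address, AgentID, City, ListDate, Price, ZipCode}: {City, ZipCode} determines {Address, City, Price, ZipCode} here but is not a superkey — split on City, ZipCode -> Address, Price, giving {Address, City, Price, ZipCode} and {AgentID, City, ListDate, ZipCode}.
{Address, City, Price, ZipCode}: {Price} determines {Address, City, Price} here but is not a superkey — split on Price -> Address, City, giving {Address, City, Price} and {Price, ZipCode}.
{Address, City, Price}: {City} determines {Address, City} here but is not a superkey — split on City -> Address, giving {Address, City} and {City, Price}.
{Address, City} is in BCNF.
{City, Price} is in BCNF.
{Price, ZipCode} is in BCNF.
{AgentID, City, ListDate, ZipCode} is in BCNF.

{Address, City}; {AgentID, City, ListDate, ZipCode}; {City, Price}; {Price, ZipCode}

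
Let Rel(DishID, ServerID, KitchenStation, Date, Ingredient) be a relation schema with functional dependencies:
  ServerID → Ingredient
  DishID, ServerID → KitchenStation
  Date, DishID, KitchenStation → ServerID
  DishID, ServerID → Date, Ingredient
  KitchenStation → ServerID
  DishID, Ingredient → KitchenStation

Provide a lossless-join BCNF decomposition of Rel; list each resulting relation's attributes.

{Date, DishID, KitchenStation}; {Ingredient, ServerID}; {KitchenStation, ServerID}

Candidate keys of the original relation: {DishID, Ingredient}, {DishID, KitchenStation}, {DishID, ServerID}.
Within {Date, DishID, Ingredient, KitchenStation, ServerID}: {ServerID}⁺ ∩ {Date, DishID, Ingredient, KitchenStation, ServerID} = {Ingredient, ServerID}, not the whole set, so ServerID → Ingredient violates BCNF; decompose into {Ingredient, ServerID} and {Date, DishID, KitchenStation, ServerID}.
{Ingredient, ServerID} is in BCNF.
Within {Date, DishID, KitchenStation, ServerID}: {KitchenStation}⁺ ∩ {Date, DishID, KitchenStation, ServerID} = {KitchenStation, ServerID}, not the whole set, so KitchenStation → ServerID violates BCNF; decompose into {KitchenStation, ServerID} and {Date, DishID, KitchenStation}.
{KitchenStation, ServerID} is in BCNF.
{Date, DishID, KitchenStation} is in BCNF.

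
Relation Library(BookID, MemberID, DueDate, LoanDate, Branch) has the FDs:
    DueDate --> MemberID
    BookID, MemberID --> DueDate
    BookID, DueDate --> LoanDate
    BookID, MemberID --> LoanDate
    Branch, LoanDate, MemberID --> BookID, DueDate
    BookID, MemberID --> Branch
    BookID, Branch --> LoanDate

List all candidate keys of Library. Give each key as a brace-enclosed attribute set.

{BookID, DueDate}, {BookID, MemberID}, {Branch, DueDate, LoanDate}, {Branch, LoanDate, MemberID}

Closure of {BookID, DueDate} is {BookID, Branch, DueDate, LoanDate, MemberID}, the whole schema; {BookID, DueDate} is a candidate key.
Closure of {BookID, MemberID} is {BookID, Branch, DueDate, LoanDate, MemberID}, the whole schema; {BookID, MemberID} is a candidate key.
Closure of {Branch, DueDate, LoanDate} is {BookID, Branch, DueDate, LoanDate, MemberID}, the whole schema; {Branch, DueDate, LoanDate} is a candidate key.
Closure of {Branch, LoanDate, MemberID} is {BookID, Branch, DueDate, LoanDate, MemberID}, the whole schema; {Branch, LoanDate, MemberID} is a candidate key.
These are minimal and exhaustive — every other superkey contains one of them.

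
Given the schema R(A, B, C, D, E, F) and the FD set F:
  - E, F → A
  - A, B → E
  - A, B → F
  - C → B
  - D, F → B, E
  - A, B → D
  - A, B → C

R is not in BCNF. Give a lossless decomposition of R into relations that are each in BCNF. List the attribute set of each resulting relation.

{A, E, F}; {B, C}; {C, D, E, F}

Candidate keys of the original relation: {A, B}, {A, C}, {B, E, F}, {C, E, F}, {D, F}.
{A, B, C, D, E, F}: {E, F} determines {A, E, F} here but is not a superkey — split on E, F → A, giving {A, E, F} and {B, C, D, E, F}.
{A, E, F} is in BCNF.
{B, C, D, E, F}: {C} determines {B, C} here but is not a superkey — split on C → B, giving {B, C} and {C, D, E, F}.
{B, C} is in BCNF.
{C, D, E, F} is in BCNF.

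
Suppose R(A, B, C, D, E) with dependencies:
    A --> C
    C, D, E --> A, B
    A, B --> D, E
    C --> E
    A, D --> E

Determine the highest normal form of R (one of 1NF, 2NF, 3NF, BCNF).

1NF

Candidate keys: {A, B}, {A, D}, {C, D}. Prime attributes: {A, B, C, D}.
A --> C: {A}⁺ = {A, C, E}, which is not all of the attributes, so the left side is not a superkey — BCNF is violated.
Because {E} is non-prime and the left side of C --> E is not a superkey, the relation is not in 3NF.
The proper key subset {A} of {A, B} determines non-prime {E}, so the relation is not even in 2NF.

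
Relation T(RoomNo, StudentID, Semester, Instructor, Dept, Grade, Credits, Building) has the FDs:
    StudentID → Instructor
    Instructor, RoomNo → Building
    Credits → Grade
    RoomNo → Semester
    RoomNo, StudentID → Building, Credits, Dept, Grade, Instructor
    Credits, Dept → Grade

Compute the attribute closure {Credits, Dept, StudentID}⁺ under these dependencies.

Start with {Credits, Dept, StudentID}.
StudentID → Instructor applies; add {Instructor} → now {Credits, Dept, Instructor, StudentID}.
Credits → Grade applies; add {Grade} → now {Credits, Dept, Grade, Instructor, StudentID}.
No further FD applies.

{Credits, Dept, Grade, Instructor, StudentID}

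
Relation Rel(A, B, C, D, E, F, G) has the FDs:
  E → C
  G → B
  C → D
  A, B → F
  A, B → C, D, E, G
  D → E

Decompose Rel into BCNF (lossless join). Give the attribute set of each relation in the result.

{A, E, F, G}; {B, G}; {C, D, E}

Candidate keys of the original relation: {A, B}, {A, G}.
In {A, B, C, D, E, F, G}, {E} is not a superkey ({E}⁺ restricted to this set is {C, D, E}), so split on E → C, D into {C, D, E} and {A, B, E, F, G}.
{C, D, E} has no BCNF violation.
In {A, B, E, F, G}, {G} is not a superkey ({G}⁺ restricted to this set is {B, G}), so split on G → B into {B, G} and {A, E, F, G}.
{B, G} has no BCNF violation.
{A, E, F, G} has no BCNF violation.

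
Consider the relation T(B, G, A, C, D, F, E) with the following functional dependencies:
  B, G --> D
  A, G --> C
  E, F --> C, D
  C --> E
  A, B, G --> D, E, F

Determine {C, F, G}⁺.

{C, D, E, F, G}

Start with {C, F, G}.
C --> E applies; add {E} → now {C, E, F, G}.
E, F --> C, D applies; add {D} → now {C, D, E, F, G}.
No further FD applies.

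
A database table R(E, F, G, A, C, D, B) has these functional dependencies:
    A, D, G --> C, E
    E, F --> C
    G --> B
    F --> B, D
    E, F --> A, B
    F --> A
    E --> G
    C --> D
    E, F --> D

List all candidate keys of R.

{E, F}, {F, G}

Attributes never on any right-hand side: {F} — every candidate key must contain it.
Closure of {E, F} is {A, B, C, D, E, F, G}, the whole schema; {E, F} is a candidate key.
Closure of {F, G} is {A, B, C, D, E, F, G}, the whole schema; {F, G} is a candidate key.
Any other superkey properly contains one of these, so there are no further candidate keys.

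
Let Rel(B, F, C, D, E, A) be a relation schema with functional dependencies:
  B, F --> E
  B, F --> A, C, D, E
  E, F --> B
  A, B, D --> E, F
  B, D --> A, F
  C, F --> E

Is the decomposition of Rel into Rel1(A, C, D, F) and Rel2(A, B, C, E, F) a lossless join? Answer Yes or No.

Yes

Common attributes: {A, C, F}; their closure is {A, B, C, D, E, F}.
This includes all of Rel1, so the common attributes are a superkey of Rel1 — the join is lossless.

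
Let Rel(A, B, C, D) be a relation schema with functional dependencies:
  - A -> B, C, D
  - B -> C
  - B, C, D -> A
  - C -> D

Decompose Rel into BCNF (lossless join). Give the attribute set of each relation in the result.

Candidate keys of the original relation: {A}, {B}.
In {A, B, C, D}, {C} is not a superkey ({C}⁺ restricted to this set is {C, D}), so split on C -> D into {C, D} and {A, B, C}.
{C, D}: every determinant is a superkey — BCNF.
{A, B, C}: every determinant is a superkey — BCNF.

{A, B, C}; {C, D}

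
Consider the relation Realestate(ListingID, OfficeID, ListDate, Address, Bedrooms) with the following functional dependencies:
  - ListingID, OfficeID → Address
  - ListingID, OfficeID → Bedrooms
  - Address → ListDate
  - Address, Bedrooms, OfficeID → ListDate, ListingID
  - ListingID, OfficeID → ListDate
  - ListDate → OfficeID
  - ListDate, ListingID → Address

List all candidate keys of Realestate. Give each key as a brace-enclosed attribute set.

{Address, Bedrooms}⁺ = {Address, Bedrooms, ListDate, ListingID, OfficeID} — all of the relation — so {Address, Bedrooms} is a candidate key.
{Address, ListingID}⁺ = {Address, Bedrooms, ListDate, ListingID, OfficeID} — all of the relation — so {Address, ListingID} is a candidate key.
{ListDate, ListingID}⁺ = {Address, Bedrooms, ListDate, ListingID, OfficeID} — all of the relation — so {ListDate, ListingID} is a candidate key.
{ListingID, OfficeID}⁺ = {Address, Bedrooms, ListDate, ListingID, OfficeID} — all of the relation — so {ListingID, OfficeID} is a candidate key.
No proper subset of any of these is a key, and no other minimal superkey exists.

{Address, Bedrooms}, {Address, ListingID}, {ListDate, ListingID}, {ListingID, OfficeID}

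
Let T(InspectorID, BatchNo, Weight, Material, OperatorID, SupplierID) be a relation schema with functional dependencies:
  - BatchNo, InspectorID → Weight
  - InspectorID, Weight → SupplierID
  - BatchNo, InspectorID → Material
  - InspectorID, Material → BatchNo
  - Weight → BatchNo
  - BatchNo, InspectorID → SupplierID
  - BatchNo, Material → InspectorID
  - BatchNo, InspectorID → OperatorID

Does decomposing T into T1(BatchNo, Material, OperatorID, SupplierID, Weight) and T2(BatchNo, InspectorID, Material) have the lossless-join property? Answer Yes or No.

The shared attributes are {BatchNo, Material} and {BatchNo, Material}⁺ = {BatchNo, InspectorID, Material, OperatorID, SupplierID, Weight}.
T1 is contained in that closure, so T1 ∩ T2 → T1 holds and the join is lossless.

Yes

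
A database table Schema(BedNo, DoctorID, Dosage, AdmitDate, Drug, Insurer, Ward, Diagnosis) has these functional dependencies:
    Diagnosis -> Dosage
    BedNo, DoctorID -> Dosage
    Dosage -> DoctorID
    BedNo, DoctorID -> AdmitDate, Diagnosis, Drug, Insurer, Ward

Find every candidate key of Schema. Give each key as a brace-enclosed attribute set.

Attributes never on any right-hand side: {BedNo} — every candidate key must contain it.
{BedNo, Diagnosis} is a candidate key since {BedNo, Diagnosis}⁺ = {AdmitDate, BedNo, Diagnosis, DoctorID, Dosage, Drug, Insurer, Ward} covers every attribute.
{BedNo, DoctorID} is a candidate key since {BedNo, DoctorID}⁺ = {AdmitDate, BedNo, Diagnosis, DoctorID, Dosage, Drug, Insurer, Ward} covers every attribute.
{BedNo, Dosage} is a candidate key since {BedNo, Dosage}⁺ = {AdmitDate, BedNo, Diagnosis, DoctorID, Dosage, Drug, Insurer, Ward} covers every attribute.
These are minimal and exhaustive — every other superkey contains one of them.

{BedNo, Diagnosis}, {BedNo, DoctorID}, {BedNo, Dosage}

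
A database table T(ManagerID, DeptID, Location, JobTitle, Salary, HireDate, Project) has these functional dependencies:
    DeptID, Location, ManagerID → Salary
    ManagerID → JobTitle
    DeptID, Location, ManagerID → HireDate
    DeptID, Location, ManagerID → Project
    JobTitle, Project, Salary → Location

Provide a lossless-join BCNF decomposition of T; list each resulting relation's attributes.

Candidate keys of the original relation: {DeptID, Location, ManagerID}, {DeptID, ManagerID, Project, Salary}.
{DeptID, HireDate, JobTitle, Location, ManagerID, Project, Salary}: {ManagerID} determines {JobTitle, ManagerID} here but is not a superkey — split on ManagerID → JobTitle, giving {JobTitle, ManagerID} and {DeptID, HireDate, Location, ManagerID, Project, Salary}.
{JobTitle, ManagerID} has no BCNF violation.
{DeptID, HireDate, Location, ManagerID, Project, Salary}: {ManagerID, Project, Salary} determines {Location, ManagerID, Project, Salary} here but is not a superkey — split on ManagerID, Project, Salary → Location, giving {Location, ManagerID, Project, Salary} and {DeptID, HireDate, ManagerID, Project, Salary}.
{Location, ManagerID, Project, Salary} has no BCNF violation.
{DeptID, HireDate, ManagerID, Project, Salary} has no BCNF violation.

{DeptID, HireDate, ManagerID, Project, Salary}; {JobTitle, ManagerID}; {Location, ManagerID, Project, Salary}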